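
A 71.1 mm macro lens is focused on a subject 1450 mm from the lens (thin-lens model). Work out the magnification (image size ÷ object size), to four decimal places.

0.0516×

Thin lens: 1/f = 1/dₒ + 1/dᵢ → 1/dᵢ = 1/71.1 − 1/1450 = 0.0133750 mm⁻¹, so dᵢ ≈ 74.7661 mm.
Magnification m = dᵢ/dₒ = 74.7661/1450 ≈ 0.05156.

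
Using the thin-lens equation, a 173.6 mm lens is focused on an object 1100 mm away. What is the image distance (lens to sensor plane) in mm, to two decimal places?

206.13 mm

1/dᵢ = 1/f − 1/dₒ = 1/173.6 − 1/1100 = 0.0048513 mm⁻¹.
dᵢ = 1/0.0048513 ≈ 206.1313 mm.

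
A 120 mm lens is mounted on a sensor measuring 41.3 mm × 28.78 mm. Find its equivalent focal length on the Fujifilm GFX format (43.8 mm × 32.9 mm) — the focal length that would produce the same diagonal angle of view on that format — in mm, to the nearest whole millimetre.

Sensor diagonal = √(41.3² + 28.78²) = √2533.9784 ≈ 50.3386 mm.
Sensor diagonal = √(43.8² + 32.9²) = √3000.8500 ≈ 54.7800 mm.
Equal angle of view means equal diagonal/f ratio, so f₂ = f₁ · (diagonal₂/diagonal₁) = 120 × 54.7800/50.3386.
f₂ = 120 × 1.08823 ≈ 130.588 mm.

131 mm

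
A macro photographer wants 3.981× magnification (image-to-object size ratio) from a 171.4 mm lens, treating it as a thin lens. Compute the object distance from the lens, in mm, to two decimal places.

214.45 mm

With m = dᵢ/dₒ and 1/f = 1/dₒ + 1/dᵢ, substituting dᵢ = m·dₒ gives 1/f = (1 + 1/m)/dₒ, hence dₒ = f·(1 + 1/m).
dₒ = 171.4 × (1 + 1/3.981) = 171.4 × 1.25119 ≈ 214.455 mm.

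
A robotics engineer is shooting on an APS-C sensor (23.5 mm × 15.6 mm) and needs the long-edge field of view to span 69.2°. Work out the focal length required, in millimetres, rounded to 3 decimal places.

17.033 mm

From α = 2·arctan(w/2f) we get f = w / (2·tan(α/2)).
With w = 23.5 mm and α/2 = 34.6°, tan(α/2) ≈ 0.68985, so f ≈ 23.5 / 1.37971 ≈ 17.0326 mm.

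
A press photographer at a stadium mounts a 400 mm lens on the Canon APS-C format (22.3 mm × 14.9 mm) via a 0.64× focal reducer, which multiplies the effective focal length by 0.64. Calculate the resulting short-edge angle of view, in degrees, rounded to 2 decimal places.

Effective focal length f = 400 × 0.64 = 256 mm.
α = 2·arctan(14.9 / (2 × 256)) = 2·arctan(0.02910) ≈ 3.3339°.

3.33°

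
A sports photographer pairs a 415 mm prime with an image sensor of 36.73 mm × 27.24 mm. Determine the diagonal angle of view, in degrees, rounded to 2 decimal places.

6.31°

Sensor diagonal = √(36.73² + 27.24²) = √2091.1105 ≈ 45.7287 mm.
Angle of view α = 2·arctan(d/2f) with d = 45.7287 mm and f = 415 mm.
d/2f = 0.05509; arctan(0.05509) ≈ 3.1535°, so α ≈ 6.3070°.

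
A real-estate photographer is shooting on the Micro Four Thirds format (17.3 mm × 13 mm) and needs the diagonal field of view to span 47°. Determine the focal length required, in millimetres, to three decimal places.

Sensor diagonal = √(17.3² + 13²) = √468.2900 ≈ 21.6400 mm.
From α = 2·arctan(d/2f) we get f = d / (2·tan(α/2)).
With d = 21.6400 mm and α/2 = 23.5°, tan(α/2) ≈ 0.43481, so f ≈ 21.6400 / 0.86962 ≈ 24.8843 mm.

24.884 mm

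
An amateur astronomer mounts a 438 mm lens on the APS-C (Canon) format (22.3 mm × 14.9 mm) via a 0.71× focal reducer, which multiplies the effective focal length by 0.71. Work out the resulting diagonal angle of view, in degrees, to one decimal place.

4.9°

Effective focal length f = 438 × 0.71 = 310.98 mm.
Sensor diagonal = √(22.3² + 14.9²) = √719.3000 ≈ 26.8198 mm.
α = 2·arctan(26.820 / (2 × 310.98)) = 2·arctan(0.04312) ≈ 4.9383°.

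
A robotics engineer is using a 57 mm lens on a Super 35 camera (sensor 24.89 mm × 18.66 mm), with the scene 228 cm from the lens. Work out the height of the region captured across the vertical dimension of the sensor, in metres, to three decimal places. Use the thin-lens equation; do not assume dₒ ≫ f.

dₒ: 228 cm = 2280 mm.
Similar triangles through the lens centre give W/dₒ = h/dᵢ; with 1/f = 1/dₒ + 1/dᵢ this gives W = h·(dₒ − f)/f.
W = 18.66 mm × (2280 − 57) / 57 = 18.66 × 39.0000 ≈ 727.740 mm = 0.72774 m.

0.728 m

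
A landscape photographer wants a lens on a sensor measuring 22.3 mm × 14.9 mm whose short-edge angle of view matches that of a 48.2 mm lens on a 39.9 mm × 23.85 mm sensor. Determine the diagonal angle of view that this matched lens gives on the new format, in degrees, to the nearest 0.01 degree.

48.01°

Equal short-edge AOV ⇒ f₂ = f₁ · 14.9/23.85 = 48.2 × 0.62474 ≈ 30.1124 mm.
Sensor diagonal = √(22.3² + 14.9²) = √719.3000 ≈ 26.8198 mm.
Diagonal AOV on the new format = 2·arctan(26.8198 / (2 × 30.1124)) = 2·arctan(0.44533) ≈ 48.0095°.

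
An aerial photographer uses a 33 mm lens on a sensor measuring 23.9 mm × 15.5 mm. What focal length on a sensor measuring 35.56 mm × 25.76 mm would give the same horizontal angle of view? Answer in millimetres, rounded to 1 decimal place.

49.1 mm

Equal angle of view means equal width/f ratio, so f₂ = f₁ · (width₂/width₁) = 33 × 35.56/23.9.
f₂ = 33 × 1.48787 ≈ 49.100 mm.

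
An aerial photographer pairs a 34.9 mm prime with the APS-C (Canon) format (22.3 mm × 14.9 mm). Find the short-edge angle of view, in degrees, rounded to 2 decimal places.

24.10°

Angle of view α = 2·arctan(h/2f) with h = 14.9 mm and f = 34.9 mm.
h/2f = 0.21347; arctan(0.21347) ≈ 12.0499°, so α ≈ 24.0998°.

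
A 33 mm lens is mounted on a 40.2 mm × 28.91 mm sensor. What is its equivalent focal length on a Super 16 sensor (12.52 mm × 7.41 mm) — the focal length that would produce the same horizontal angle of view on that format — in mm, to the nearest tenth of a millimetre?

10.3 mm

Equal angle of view means equal width/f ratio, so f₂ = f₁ · (width₂/width₁) = 33 × 12.52/40.2.
f₂ = 33 × 0.31144 ≈ 10.278 mm.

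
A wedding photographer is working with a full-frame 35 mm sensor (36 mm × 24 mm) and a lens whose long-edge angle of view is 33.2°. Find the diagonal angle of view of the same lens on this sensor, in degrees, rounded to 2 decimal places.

From the long-edge AOV: f = 36 / (2·tan(16.6°)) = 36 / 0.59623 ≈ 60.3798 mm.
Sensor diagonal = √(36² + 24²) = √1872.0000 ≈ 43.2666 mm.
Diagonal AOV = 2·arctan(43.2666 / (2 × 60.3798)) = 2·arctan(0.35829) ≈ 39.4239°.

39.42°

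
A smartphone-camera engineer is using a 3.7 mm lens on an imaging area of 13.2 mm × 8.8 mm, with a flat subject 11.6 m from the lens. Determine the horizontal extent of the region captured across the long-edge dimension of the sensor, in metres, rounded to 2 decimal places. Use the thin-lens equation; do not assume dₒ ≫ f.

41.37 m

dₒ: 11.6 m = 11600 mm.
Similar triangles through the lens centre give W/dₒ = w/dᵢ; with 1/f = 1/dₒ + 1/dᵢ this gives W = w·(dₒ − f)/f.
W = 13.2 mm × (11600 − 3.7) / 3.7 = 13.2 × 3134.1351 ≈ 41370.584 mm = 41.3706 m.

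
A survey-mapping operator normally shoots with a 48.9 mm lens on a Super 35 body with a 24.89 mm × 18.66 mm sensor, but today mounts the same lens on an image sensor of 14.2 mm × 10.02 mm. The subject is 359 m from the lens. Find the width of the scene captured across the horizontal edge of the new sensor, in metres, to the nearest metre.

104 m

The focal length stays 48.9 mm; the relevant sensor dimension is now w = 14.2 mm. Object distance dₒ = 359 m = 359000 mm.
Thin-lens field width W = w·(dₒ − f)/f = 14.2 × (359000 − 48.9)/48.9 ≈ 104235.289 mm = 104.235 m.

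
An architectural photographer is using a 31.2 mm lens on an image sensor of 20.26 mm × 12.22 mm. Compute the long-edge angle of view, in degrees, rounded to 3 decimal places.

35.975°

Angle of view α = 2·arctan(w/2f) with w = 20.26 mm and f = 31.2 mm.
w/2f = 0.32468; arctan(0.32468) ≈ 17.9876°, so α ≈ 35.9751°.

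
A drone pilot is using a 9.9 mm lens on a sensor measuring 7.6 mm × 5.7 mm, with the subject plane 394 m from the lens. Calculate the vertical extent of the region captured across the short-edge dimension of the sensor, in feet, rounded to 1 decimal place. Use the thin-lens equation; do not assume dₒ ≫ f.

dₒ: 394 m = 394000 mm.
Similar triangles through the lens centre give W/dₒ = h/dᵢ; with 1/f = 1/dₒ + 1/dᵢ this gives W = h·(dₒ − f)/f.
W = 5.7 mm × (394000 − 9.9) / 9.9 = 5.7 × 39796.9798 ≈ 226842.785 mm = 226842.785/304.8 ft = 744.235 ft.

744.2 ft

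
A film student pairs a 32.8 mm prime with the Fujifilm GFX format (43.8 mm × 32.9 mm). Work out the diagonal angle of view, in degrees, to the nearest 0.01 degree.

79.73°

Sensor diagonal = √(43.8² + 32.9²) = √3000.8500 ≈ 54.7800 mm.
Angle of view α = 2·arctan(d/2f) with d = 54.7800 mm and f = 32.8 mm.
d/2f = 0.83506; arctan(0.83506) ≈ 39.8639°, so α ≈ 79.7279°.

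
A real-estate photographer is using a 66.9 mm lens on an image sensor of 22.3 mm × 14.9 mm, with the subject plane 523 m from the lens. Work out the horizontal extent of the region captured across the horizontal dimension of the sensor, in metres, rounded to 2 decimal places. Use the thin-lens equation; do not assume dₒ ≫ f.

dₒ: 523 m = 523000 mm.
Similar triangles through the lens centre give W/dₒ = w/dᵢ; with 1/f = 1/dₒ + 1/dᵢ this gives W = w·(dₒ − f)/f.
W = 22.3 mm × (523000 − 66.9) / 66.9 = 22.3 × 7816.6383 ≈ 174311.033 mm = 174.311 m.

174.31 m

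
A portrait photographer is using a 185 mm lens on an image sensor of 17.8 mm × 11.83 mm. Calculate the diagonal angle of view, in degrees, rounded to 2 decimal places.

Sensor diagonal = √(17.8² + 11.83²) = √456.7889 ≈ 21.3726 mm.
Angle of view α = 2·arctan(d/2f) with d = 21.3726 mm and f = 185 mm.
d/2f = 0.05776; arctan(0.05776) ≈ 3.3060°, so α ≈ 6.6119°.

6.61°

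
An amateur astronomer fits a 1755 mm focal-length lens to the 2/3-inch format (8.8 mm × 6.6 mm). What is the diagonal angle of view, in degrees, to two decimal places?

Sensor diagonal = √(8.8² + 6.6²) = √121.0000 ≈ 11.0000 mm.
Angle of view α = 2·arctan(d/2f) with d = 11.0000 mm and f = 1755 mm.
d/2f = 0.00313; arctan(0.00313) ≈ 0.1796°, so α ≈ 0.3591°.

0.36°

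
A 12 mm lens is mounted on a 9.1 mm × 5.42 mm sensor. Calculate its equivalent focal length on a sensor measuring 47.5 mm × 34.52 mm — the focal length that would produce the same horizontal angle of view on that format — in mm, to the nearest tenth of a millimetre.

62.6 mm

Equal angle of view means equal width/f ratio, so f₂ = f₁ · (width₂/width₁) = 12 × 47.5/9.1.
f₂ = 12 × 5.21978 ≈ 62.637 mm.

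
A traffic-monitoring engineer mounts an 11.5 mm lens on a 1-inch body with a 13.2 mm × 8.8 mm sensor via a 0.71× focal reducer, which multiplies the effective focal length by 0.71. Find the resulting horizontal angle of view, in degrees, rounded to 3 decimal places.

77.899°

Effective focal length f = 11.5 × 0.71 = 8.165 mm.
α = 2·arctan(13.2 / (2 × 8.165)) = 2·arctan(0.80833) ≈ 77.8992°.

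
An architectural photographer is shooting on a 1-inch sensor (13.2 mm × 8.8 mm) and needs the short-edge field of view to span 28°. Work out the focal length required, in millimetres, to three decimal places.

From α = 2·arctan(h/2f) we get f = h / (2·tan(α/2)).
With h = 8.8 mm and α/2 = 14°, tan(α/2) ≈ 0.24933, so f ≈ 8.8 / 0.49866 ≈ 17.6474 mm.

17.647 mm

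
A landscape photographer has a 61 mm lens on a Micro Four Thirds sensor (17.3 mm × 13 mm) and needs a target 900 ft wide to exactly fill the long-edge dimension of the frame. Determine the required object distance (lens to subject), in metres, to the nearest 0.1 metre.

W: 900 ft × 304.8 mm/ft = 274319.99 mm.
Magnification m = w/W = dᵢ/dₒ; combined with 1/f = 1/dₒ + 1/dᵢ this gives dₒ = f·(1 + W/w).
dₒ = 61 mm × (1 + 274320/17.3) = 61 × 15857.6469 ≈ 967316.460 mm = 967.316 m.

967.3 m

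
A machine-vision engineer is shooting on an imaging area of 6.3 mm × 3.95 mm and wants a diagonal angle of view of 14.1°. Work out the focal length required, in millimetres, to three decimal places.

Sensor diagonal = √(6.3² + 3.95²) = √55.2925 ≈ 7.4359 mm.
From α = 2·arctan(d/2f) we get f = d / (2·tan(α/2)).
With d = 7.4359 mm and α/2 = 7.05°, tan(α/2) ≈ 0.12367, so f ≈ 7.4359 / 0.24734 ≈ 30.0633 mm.

30.063 mm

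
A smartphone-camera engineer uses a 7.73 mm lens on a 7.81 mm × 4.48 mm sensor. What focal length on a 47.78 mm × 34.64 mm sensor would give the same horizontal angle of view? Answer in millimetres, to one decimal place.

Equal angle of view means equal width/f ratio, so f₂ = f₁ · (width₂/width₁) = 7.73 × 47.78/7.81.
f₂ = 7.73 × 6.11780 ≈ 47.291 mm.

47.3 mm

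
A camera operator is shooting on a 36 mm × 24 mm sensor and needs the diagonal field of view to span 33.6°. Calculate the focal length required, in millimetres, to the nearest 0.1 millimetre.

71.7 mm

Sensor diagonal = √(36² + 24²) = √1872.0000 ≈ 43.2666 mm.
From α = 2·arctan(d/2f) we get f = d / (2·tan(α/2)).
With d = 43.2666 mm and α/2 = 16.8°, tan(α/2) ≈ 0.30192, so f ≈ 43.2666 / 0.60384 ≈ 71.6530 mm.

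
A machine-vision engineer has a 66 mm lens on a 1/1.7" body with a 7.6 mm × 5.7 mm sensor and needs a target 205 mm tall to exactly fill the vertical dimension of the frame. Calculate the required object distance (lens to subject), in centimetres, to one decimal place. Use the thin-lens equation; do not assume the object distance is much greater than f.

244.0 cm

Magnification m = h/W = dᵢ/dₒ; combined with 1/f = 1/dₒ + 1/dᵢ this gives dₒ = f·(1 + W/h).
dₒ = 66 mm × (1 + 205/5.7) = 66 × 36.9649 ≈ 2439.684 mm = 243.968 cm.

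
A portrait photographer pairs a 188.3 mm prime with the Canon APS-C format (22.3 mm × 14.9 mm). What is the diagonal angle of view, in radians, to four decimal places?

Sensor diagonal = √(22.3² + 14.9²) = √719.3000 ≈ 26.8198 mm.
Angle of view α = 2·arctan(d/2f) with d = 26.8198 mm and f = 188.3 mm.
d/2f = 0.07122; arctan(0.07122) ≈ 0.0711 rad, so α ≈ 0.1422 rad.

0.1422 rad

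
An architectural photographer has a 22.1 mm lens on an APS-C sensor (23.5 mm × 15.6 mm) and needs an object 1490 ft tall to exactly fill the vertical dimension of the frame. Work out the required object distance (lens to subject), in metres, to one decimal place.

643.4 m

W: 1490 ft × 304.8 mm/ft = 454151.99 mm.
Magnification m = h/W = dᵢ/dₒ; combined with 1/f = 1/dₒ + 1/dᵢ this gives dₒ = f·(1 + W/h).
dₒ = 22.1 mm × (1 + 454152/15.6) = 22.1 × 29113.3068 ≈ 643404.079 mm = 643.404 m.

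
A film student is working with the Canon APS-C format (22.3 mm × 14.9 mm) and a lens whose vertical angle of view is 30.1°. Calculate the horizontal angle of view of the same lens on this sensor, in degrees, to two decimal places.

From the vertical AOV: f = 14.9 / (2·tan(15.05°)) = 14.9 / 0.53777 ≈ 27.7070 mm.
Horizontal AOV = 2·arctan(22.3 / (2 × 27.7070)) = 2·arctan(0.40242) ≈ 43.8422°.

43.84°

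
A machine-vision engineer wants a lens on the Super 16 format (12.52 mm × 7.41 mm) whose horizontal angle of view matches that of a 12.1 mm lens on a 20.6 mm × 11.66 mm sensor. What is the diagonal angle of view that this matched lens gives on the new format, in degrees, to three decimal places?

89.375°

Equal horizontal AOV ⇒ f₂ = f₁ · 12.52/20.6 = 12.1 × 0.60777 ≈ 7.3540 mm.
Sensor diagonal = √(12.52² + 7.41²) = √211.6585 ≈ 14.5485 mm.
Diagonal AOV on the new format = 2·arctan(14.5485 / (2 × 7.3540)) = 2·arctan(0.98916) ≈ 89.3754°.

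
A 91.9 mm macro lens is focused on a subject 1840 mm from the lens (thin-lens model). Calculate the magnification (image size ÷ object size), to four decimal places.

Thin lens: 1/f = 1/dₒ + 1/dᵢ → 1/dᵢ = 1/91.9 − 1/1840 = 0.0103379 mm⁻¹, so dᵢ ≈ 96.7313 mm.
Magnification m = dᵢ/dₒ = 96.7313/1840 ≈ 0.05257.

0.0526×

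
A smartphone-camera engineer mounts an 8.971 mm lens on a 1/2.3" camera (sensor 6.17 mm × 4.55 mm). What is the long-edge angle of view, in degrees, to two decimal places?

37.95°

Angle of view α = 2·arctan(w/2f) with w = 6.17 mm and f = 8.971 mm.
w/2f = 0.34389; arctan(0.34389) ≈ 18.9774°, so α ≈ 37.9547°.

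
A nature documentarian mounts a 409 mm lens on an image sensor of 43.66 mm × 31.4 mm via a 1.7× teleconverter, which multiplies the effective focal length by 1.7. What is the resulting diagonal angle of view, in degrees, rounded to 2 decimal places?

Effective focal length f = 409 × 1.7 = 695.3 mm.
Sensor diagonal = √(43.66² + 31.4²) = √2892.1556 ≈ 53.7788 mm.
α = 2·arctan(53.779 / (2 × 695.3)) = 2·arctan(0.03867) ≈ 4.4294°.

4.43°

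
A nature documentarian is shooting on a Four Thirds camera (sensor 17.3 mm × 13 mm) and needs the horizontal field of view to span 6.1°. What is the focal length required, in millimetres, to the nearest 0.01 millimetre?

From α = 2·arctan(w/2f) we get f = w / (2·tan(α/2)).
With w = 17.3 mm and α/2 = 3.05°, tan(α/2) ≈ 0.05328, so f ≈ 17.3 / 0.10657 ≈ 162.3411 mm.

162.34 mm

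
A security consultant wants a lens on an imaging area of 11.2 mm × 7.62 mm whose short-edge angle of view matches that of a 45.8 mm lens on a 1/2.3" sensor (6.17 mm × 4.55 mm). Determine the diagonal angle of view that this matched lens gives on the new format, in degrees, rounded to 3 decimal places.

10.093°

Equal short-edge AOV ⇒ f₂ = f₁ · 7.62/4.55 = 45.8 × 1.67473 ≈ 76.7024 mm.
Sensor diagonal = √(11.2² + 7.62²) = √183.5044 ≈ 13.5464 mm.
Diagonal AOV on the new format = 2·arctan(13.5464 / (2 × 76.7024)) = 2·arctan(0.08830) ≈ 10.0928°.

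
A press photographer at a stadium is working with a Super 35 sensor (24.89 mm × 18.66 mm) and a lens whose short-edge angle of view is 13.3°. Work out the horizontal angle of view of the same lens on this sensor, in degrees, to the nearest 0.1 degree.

From the short-edge AOV: f = 18.66 / (2·tan(6.65°)) = 18.66 / 0.23318 ≈ 80.0251 mm.
Horizontal AOV = 2·arctan(24.89 / (2 × 80.0251)) = 2·arctan(0.15551) ≈ 17.6789°.

17.7°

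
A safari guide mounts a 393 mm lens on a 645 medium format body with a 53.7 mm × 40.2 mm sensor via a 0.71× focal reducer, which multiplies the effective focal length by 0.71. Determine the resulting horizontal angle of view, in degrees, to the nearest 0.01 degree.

10.99°

Effective focal length f = 393 × 0.71 = 279.03 mm.
α = 2·arctan(53.7 / (2 × 279.03)) = 2·arctan(0.09623) ≈ 10.9929°.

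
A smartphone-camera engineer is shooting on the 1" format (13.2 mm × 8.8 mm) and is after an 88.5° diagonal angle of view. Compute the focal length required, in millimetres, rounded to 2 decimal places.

Sensor diagonal = √(13.2² + 8.8²) = √251.6800 ≈ 15.8644 mm.
From α = 2·arctan(d/2f) we get f = d / (2·tan(α/2)).
With d = 15.8644 mm and α/2 = 44.25°, tan(α/2) ≈ 0.97416, so f ≈ 15.8644 / 1.94831 ≈ 8.1426 mm.

8.14 mm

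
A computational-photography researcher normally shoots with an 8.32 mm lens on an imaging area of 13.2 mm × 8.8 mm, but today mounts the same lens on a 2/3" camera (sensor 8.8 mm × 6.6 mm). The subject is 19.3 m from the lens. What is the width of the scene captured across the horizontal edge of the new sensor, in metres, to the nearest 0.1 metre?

20.4 m

The focal length stays 8.32 mm; the relevant sensor dimension is now w = 8.8 mm. Object distance dₒ = 19.3 m = 19300 mm.
Thin-lens field width W = w·(dₒ − f)/f = 8.8 × (19300 − 8.32)/8.32 ≈ 20404.662 mm = 20.4047 m.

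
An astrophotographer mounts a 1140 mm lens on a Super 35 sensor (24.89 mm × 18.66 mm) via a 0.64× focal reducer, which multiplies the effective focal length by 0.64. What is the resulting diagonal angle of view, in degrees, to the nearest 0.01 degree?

Effective focal length f = 1140 × 0.64 = 729.6 mm.
Sensor diagonal = √(24.89² + 18.66²) = √967.7077 ≈ 31.1080 mm.
α = 2·arctan(31.108 / (2 × 729.6)) = 2·arctan(0.02132) ≈ 2.4426°.

2.44°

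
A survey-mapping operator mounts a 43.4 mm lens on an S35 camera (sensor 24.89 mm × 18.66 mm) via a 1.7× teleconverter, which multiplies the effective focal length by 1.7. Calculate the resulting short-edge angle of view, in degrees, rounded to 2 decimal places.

14.41°

Effective focal length f = 43.4 × 1.7 = 73.78 mm.
α = 2·arctan(18.66 / (2 × 73.78)) = 2·arctan(0.12646) ≈ 14.4144°.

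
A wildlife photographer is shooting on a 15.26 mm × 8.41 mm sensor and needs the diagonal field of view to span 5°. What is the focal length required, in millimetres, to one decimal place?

199.5 mm

Sensor diagonal = √(15.26² + 8.41²) = √303.5957 ≈ 17.4240 mm.
From α = 2·arctan(d/2f) we get f = d / (2·tan(α/2)).
With d = 17.4240 mm and α/2 = 2.5°, tan(α/2) ≈ 0.04366, so f ≈ 17.4240 / 0.08732 ≈ 199.5376 mm.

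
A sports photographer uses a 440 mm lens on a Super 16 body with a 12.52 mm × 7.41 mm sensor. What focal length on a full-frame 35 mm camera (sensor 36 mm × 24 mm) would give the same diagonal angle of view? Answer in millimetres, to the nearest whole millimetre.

Sensor diagonal = √(12.52² + 7.41²) = √211.6585 ≈ 14.5485 mm.
Sensor diagonal = √(36² + 24²) = √1872.0000 ≈ 43.2666 mm.
Equal angle of view means equal diagonal/f ratio, so f₂ = f₁ · (diagonal₂/diagonal₁) = 440 × 43.2666/14.5485.
f₂ = 440 × 2.97396 ≈ 1308.542 mm.

1309 mm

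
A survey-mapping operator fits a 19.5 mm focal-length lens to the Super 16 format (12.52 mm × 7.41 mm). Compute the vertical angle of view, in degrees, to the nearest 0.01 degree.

Angle of view α = 2·arctan(h/2f) with h = 7.41 mm and f = 19.5 mm.
h/2f = 0.19000; arctan(0.19000) ≈ 10.7580°, so α ≈ 21.5159°.

21.52°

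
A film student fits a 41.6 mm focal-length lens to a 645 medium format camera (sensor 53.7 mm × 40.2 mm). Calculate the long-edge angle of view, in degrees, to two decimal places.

65.68°

Angle of view α = 2·arctan(w/2f) with w = 53.7 mm and f = 41.6 mm.
w/2f = 0.64543; arctan(0.64543) ≈ 32.8395°, so α ≈ 65.6790°.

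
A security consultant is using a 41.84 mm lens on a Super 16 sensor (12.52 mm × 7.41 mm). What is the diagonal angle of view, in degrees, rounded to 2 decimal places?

Sensor diagonal = √(12.52² + 7.41²) = √211.6585 ≈ 14.5485 mm.
Angle of view α = 2·arctan(d/2f) with d = 14.5485 mm and f = 41.84 mm.
d/2f = 0.17386; arctan(0.17386) ≈ 9.8628°, so α ≈ 19.7256°.

19.73°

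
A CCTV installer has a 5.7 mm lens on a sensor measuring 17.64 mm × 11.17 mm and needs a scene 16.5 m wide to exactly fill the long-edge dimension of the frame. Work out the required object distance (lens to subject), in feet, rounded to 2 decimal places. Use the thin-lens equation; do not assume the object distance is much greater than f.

17.51 ft

W: 16.5 m = 16500 mm.
Magnification m = w/W = dᵢ/dₒ; combined with 1/f = 1/dₒ + 1/dᵢ this gives dₒ = f·(1 + W/w).
dₒ = 5.7 mm × (1 + 16500/17.64) = 5.7 × 936.3741 ≈ 5337.333 mm = 5337.333/304.8 ft = 17.5109 ft.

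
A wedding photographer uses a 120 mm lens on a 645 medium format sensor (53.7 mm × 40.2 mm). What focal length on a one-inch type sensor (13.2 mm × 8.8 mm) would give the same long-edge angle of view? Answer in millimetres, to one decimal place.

Equal angle of view means equal width/f ratio, so f₂ = f₁ · (width₂/width₁) = 120 × 13.2/53.7.
f₂ = 120 × 0.24581 ≈ 29.497 mm.

29.5 mm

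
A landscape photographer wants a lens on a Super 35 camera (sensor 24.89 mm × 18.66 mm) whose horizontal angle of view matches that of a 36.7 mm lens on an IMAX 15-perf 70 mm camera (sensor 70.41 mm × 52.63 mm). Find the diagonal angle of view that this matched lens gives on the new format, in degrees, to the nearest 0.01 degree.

Equal horizontal AOV ⇒ f₂ = f₁ · 24.89/70.41 = 36.7 × 0.35350 ≈ 12.9735 mm.
Sensor diagonal = √(24.89² + 18.66²) = √967.7077 ≈ 31.1080 mm.
Diagonal AOV on the new format = 2·arctan(31.1080 / (2 × 12.9735)) = 2·arctan(1.19891) ≈ 100.3375°.

100.34°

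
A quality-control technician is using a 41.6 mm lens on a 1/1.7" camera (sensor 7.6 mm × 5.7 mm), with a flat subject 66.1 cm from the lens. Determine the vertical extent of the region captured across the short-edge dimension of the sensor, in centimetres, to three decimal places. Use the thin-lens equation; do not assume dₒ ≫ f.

8.487 cm

dₒ: 66.1 cm = 661 mm.
Similar triangles through the lens centre give W/dₒ = h/dᵢ; with 1/f = 1/dₒ + 1/dᵢ this gives W = h·(dₒ − f)/f.
W = 5.7 mm × (661 − 41.6) / 41.6 = 5.7 × 14.8894 ≈ 84.870 mm = 8.48697 cm.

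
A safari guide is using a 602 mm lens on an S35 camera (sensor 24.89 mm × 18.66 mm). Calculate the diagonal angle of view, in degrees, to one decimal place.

3.0°

Sensor diagonal = √(24.89² + 18.66²) = √967.7077 ≈ 31.1080 mm.
Angle of view α = 2·arctan(d/2f) with d = 31.1080 mm and f = 602 mm.
d/2f = 0.02584; arctan(0.02584) ≈ 1.4800°, so α ≈ 2.9601°.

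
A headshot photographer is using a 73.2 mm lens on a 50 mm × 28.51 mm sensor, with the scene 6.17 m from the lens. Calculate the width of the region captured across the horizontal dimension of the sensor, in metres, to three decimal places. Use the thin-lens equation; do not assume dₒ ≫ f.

dₒ: 6.17 m = 6170 mm.
Similar triangles through the lens centre give W/dₒ = w/dᵢ; with 1/f = 1/dₒ + 1/dᵢ this gives W = w·(dₒ − f)/f.
W = 50 mm × (6170 − 73.2) / 73.2 = 50 × 83.2896 ≈ 4164.481 mm = 4.16448 m.

4.164 m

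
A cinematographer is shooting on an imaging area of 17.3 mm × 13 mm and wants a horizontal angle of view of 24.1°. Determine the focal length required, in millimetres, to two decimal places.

From α = 2·arctan(w/2f) we get f = w / (2·tan(α/2)).
With w = 17.3 mm and α/2 = 12.05°, tan(α/2) ≈ 0.21347, so f ≈ 17.3 / 0.42694 ≈ 40.5211 mm.

40.52 mm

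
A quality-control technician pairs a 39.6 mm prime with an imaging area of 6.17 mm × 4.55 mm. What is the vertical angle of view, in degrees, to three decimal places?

Angle of view α = 2·arctan(h/2f) with h = 4.55 mm and f = 39.6 mm.
h/2f = 0.05745; arctan(0.05745) ≈ 3.2880°, so α ≈ 6.5760°.

6.576°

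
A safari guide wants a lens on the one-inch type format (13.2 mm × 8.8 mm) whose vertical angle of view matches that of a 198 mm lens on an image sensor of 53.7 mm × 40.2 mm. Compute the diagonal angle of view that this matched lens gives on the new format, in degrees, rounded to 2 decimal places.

20.74°

Equal vertical AOV ⇒ f₂ = f₁ · 8.8/40.2 = 198 × 0.21891 ≈ 43.3433 mm.
Sensor diagonal = √(13.2² + 8.8²) = √251.6800 ≈ 15.8644 mm.
Diagonal AOV on the new format = 2·arctan(15.8644 / (2 × 43.3433)) = 2·arctan(0.18301) ≈ 20.7418°.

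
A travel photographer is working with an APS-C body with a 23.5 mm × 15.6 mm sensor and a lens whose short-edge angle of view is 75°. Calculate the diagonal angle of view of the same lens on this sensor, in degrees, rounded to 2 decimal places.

108.43°

From the short-edge AOV: f = 15.6 / (2·tan(37.5°)) = 15.6 / 1.53465 ≈ 10.1652 mm.
Sensor diagonal = √(23.5² + 15.6²) = √795.6100 ≈ 28.2066 mm.
Diagonal AOV = 2·arctan(28.2066 / (2 × 10.1652)) = 2·arctan(1.38741) ≈ 108.4345°.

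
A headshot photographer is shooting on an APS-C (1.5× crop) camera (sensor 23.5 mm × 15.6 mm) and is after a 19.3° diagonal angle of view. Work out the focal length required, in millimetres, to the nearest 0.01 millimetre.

Sensor diagonal = √(23.5² + 15.6²) = √795.6100 ≈ 28.2066 mm.
From α = 2·arctan(d/2f) we get f = d / (2·tan(α/2)).
With d = 28.2066 mm and α/2 = 9.65°, tan(α/2) ≈ 0.17004, so f ≈ 28.2066 / 0.34007 ≈ 82.9433 mm.

82.94 mm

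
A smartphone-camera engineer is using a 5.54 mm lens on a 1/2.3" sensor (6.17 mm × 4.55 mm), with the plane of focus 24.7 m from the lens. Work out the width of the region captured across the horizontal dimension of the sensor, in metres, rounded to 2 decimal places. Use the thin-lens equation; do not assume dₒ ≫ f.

dₒ: 24.7 m = 24700 mm.
Similar triangles through the lens centre give W/dₒ = w/dᵢ; with 1/f = 1/dₒ + 1/dᵢ this gives W = w·(dₒ − f)/f.
W = 6.17 mm × (24700 − 5.54) / 5.54 = 6.17 × 4457.4838 ≈ 27502.675 mm = 27.5027 m.

27.50 m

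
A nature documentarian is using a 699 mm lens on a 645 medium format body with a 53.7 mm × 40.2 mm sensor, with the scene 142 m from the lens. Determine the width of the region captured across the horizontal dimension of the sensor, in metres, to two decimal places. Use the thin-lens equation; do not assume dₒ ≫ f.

dₒ: 142 m = 142000 mm.
Similar triangles through the lens centre give W/dₒ = w/dᵢ; with 1/f = 1/dₒ + 1/dᵢ this gives W = w·(dₒ − f)/f.
W = 53.7 mm × (142000 − 699) / 699 = 53.7 × 202.1474 ≈ 10855.313 mm = 10.8553 m.

10.86 m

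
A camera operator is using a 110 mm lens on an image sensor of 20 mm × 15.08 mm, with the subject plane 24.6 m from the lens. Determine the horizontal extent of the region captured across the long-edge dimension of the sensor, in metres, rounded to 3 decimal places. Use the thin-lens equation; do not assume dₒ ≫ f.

dₒ: 24.6 m = 24600 mm.
Similar triangles through the lens centre give W/dₒ = w/dᵢ; with 1/f = 1/dₒ + 1/dᵢ this gives W = w·(dₒ − f)/f.
W = 20 mm × (24600 − 110) / 110 = 20 × 222.6364 ≈ 4452.727 mm = 4.45273 m.

4.453 m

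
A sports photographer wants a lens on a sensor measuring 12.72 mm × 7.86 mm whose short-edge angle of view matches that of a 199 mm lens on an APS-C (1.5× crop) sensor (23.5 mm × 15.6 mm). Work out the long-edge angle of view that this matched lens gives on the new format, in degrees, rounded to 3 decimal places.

Equal short-edge AOV ⇒ f₂ = f₁ · 7.86/15.6 = 199 × 0.50385 ≈ 100.2654 mm.
Long-edge AOV on the new format = 2·arctan(12.72 / (2 × 100.2654)) = 2·arctan(0.06343) ≈ 7.2590°.

7.259°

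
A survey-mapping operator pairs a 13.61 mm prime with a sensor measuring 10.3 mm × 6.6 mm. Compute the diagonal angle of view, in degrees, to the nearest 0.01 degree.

48.40°

Sensor diagonal = √(10.3² + 6.6²) = √149.6500 ≈ 12.2332 mm.
Angle of view α = 2·arctan(d/2f) with d = 12.2332 mm and f = 13.61 mm.
d/2f = 0.44942; arctan(0.44942) ≈ 24.2000°, so α ≈ 48.4000°.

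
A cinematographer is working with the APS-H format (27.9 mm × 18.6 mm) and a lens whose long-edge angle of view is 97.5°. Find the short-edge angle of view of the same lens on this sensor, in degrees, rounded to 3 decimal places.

74.483°

From the long-edge AOV: f = 27.9 / (2·tan(48.75°)) = 27.9 / 2.28056 ≈ 12.2338 mm.
Short-edge AOV = 2·arctan(18.6 / (2 × 12.2338)) = 2·arctan(0.76019) ≈ 74.4833°.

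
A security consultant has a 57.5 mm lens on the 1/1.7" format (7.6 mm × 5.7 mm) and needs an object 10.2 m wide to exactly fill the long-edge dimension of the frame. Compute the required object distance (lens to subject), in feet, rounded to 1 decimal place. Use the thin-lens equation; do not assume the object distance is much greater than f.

W: 10.2 m = 10200 mm.
Magnification m = w/W = dᵢ/dₒ; combined with 1/f = 1/dₒ + 1/dᵢ this gives dₒ = f·(1 + W/w).
dₒ = 57.5 mm × (1 + 10200/7.6) = 57.5 × 1343.1053 ≈ 77228.553 mm = 77228.553/304.8 ft = 253.375 ft.

253.4 ft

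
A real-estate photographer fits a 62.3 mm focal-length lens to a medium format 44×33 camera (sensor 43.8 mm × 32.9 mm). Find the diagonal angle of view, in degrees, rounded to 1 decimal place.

Sensor diagonal = √(43.8² + 32.9²) = √3000.8500 ≈ 54.7800 mm.
Angle of view α = 2·arctan(d/2f) with d = 54.7800 mm and f = 62.3 mm.
d/2f = 0.43965; arctan(0.43965) ≈ 23.7325°, so α ≈ 47.4651°.

47.5°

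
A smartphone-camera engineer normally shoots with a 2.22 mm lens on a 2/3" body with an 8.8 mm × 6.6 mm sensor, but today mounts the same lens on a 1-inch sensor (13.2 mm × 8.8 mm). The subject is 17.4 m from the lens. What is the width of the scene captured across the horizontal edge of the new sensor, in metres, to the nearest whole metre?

The focal length stays 2.22 mm; the relevant sensor dimension is now w = 13.2 mm. Object distance dₒ = 17.4 m = 17400 mm.
Thin-lens field width W = w·(dₒ − f)/f = 13.2 × (17400 − 2.22)/2.22 ≈ 103446.259 mm = 103.446 m.

103 m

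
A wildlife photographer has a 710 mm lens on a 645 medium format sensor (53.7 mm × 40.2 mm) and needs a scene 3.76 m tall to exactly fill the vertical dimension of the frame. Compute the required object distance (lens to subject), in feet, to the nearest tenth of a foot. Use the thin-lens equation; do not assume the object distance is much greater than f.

W: 3.76 m = 3760 mm.
Magnification m = h/W = dᵢ/dₒ; combined with 1/f = 1/dₒ + 1/dᵢ this gives dₒ = f·(1 + W/h).
dₒ = 710 mm × (1 + 3760/40.2) = 710 × 94.5323 ≈ 67117.960 mm = 67117.960/304.8 ft = 220.203 ft.

220.2 ft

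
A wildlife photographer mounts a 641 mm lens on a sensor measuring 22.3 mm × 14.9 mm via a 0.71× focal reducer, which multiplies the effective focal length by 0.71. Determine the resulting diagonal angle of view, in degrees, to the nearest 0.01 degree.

3.38°

Effective focal length f = 641 × 0.71 = 455.11 mm.
Sensor diagonal = √(22.3² + 14.9²) = √719.3000 ≈ 26.8198 mm.
α = 2·arctan(26.820 / (2 × 455.11)) = 2·arctan(0.02947) ≈ 3.3755°.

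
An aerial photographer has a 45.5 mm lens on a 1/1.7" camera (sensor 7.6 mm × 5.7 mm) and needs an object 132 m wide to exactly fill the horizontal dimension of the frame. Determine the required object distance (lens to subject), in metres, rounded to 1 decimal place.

W: 132 m = 132000 mm.
Magnification m = w/W = dᵢ/dₒ; combined with 1/f = 1/dₒ + 1/dᵢ this gives dₒ = f·(1 + W/w).
dₒ = 45.5 mm × (1 + 132000/7.6) = 45.5 × 17369.4211 ≈ 790308.658 mm = 790.309 m.

790.3 m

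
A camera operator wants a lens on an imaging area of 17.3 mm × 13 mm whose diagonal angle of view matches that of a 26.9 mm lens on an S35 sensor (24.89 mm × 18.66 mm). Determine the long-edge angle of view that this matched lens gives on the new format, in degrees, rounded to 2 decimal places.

Sensor diagonal = √(24.89² + 18.66²) = √967.7077 ≈ 31.1080 mm.
Sensor diagonal = √(17.3² + 13²) = √468.2900 ≈ 21.6400 mm.
Equal diagonal AOV ⇒ f₂ = f₁ · 21.6400/31.1080 = 26.9 × 0.69564 ≈ 18.7128 mm.
Long-edge AOV on the new format = 2·arctan(17.3 / (2 × 18.7128)) = 2·arctan(0.46225) ≈ 49.6176°.

49.62°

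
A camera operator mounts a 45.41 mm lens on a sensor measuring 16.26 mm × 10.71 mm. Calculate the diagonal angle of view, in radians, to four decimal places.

0.4224 rad

Sensor diagonal = √(16.26² + 10.71²) = √379.0917 ≈ 19.4703 mm.
Angle of view α = 2·arctan(d/2f) with d = 19.4703 mm and f = 45.41 mm.
d/2f = 0.21438; arctan(0.21438) ≈ 0.2112 rad, so α ≈ 0.4224 rad.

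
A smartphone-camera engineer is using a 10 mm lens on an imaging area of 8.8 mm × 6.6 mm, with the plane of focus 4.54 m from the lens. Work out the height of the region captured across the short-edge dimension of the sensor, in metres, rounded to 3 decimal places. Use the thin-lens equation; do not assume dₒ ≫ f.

dₒ: 4.54 m = 4540 mm.
Similar triangles through the lens centre give W/dₒ = h/dᵢ; with 1/f = 1/dₒ + 1/dᵢ this gives W = h·(dₒ − f)/f.
W = 6.6 mm × (4540 − 10) / 10 = 6.6 × 453.0000 ≈ 2989.800 mm = 2.9898 m.

2.990 m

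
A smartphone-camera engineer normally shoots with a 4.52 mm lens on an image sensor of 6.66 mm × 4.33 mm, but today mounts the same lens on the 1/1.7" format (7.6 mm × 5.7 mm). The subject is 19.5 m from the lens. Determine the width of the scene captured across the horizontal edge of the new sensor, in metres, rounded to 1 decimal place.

The focal length stays 4.52 mm; the relevant sensor dimension is now w = 7.6 mm. Object distance dₒ = 19.5 m = 19500 mm.
Thin-lens field width W = w·(dₒ − f)/f = 7.6 × (19500 − 4.52)/4.52 ≈ 32780.011 mm = 32.78 m.

32.8 m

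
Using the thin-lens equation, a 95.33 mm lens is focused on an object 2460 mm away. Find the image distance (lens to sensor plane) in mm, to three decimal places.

99.173 mm

1/dᵢ = 1/f − 1/dₒ = 1/95.33 − 1/2460 = 0.0100834 mm⁻¹.
dᵢ = 1/0.0100834 ≈ 99.1732 mm.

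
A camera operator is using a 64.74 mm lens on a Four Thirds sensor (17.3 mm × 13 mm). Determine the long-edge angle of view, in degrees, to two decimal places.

15.22°

Angle of view α = 2·arctan(w/2f) with w = 17.3 mm and f = 64.74 mm.
w/2f = 0.13361; arctan(0.13361) ≈ 7.6103°, so α ≈ 15.2206°.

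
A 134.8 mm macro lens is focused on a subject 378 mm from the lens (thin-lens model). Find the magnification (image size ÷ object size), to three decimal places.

0.554×

Thin lens: 1/f = 1/dₒ + 1/dᵢ → 1/dᵢ = 1/134.8 − 1/378 = 0.0047729 mm⁻¹, so dᵢ ≈ 209.5164 mm.
Magnification m = dᵢ/dₒ = 209.5164/378 ≈ 0.55428.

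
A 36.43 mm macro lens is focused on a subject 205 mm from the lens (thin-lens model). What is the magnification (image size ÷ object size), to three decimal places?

Thin lens: 1/f = 1/dₒ + 1/dᵢ → 1/dᵢ = 1/36.43 − 1/205 = 0.0225719 mm⁻¹, so dᵢ ≈ 44.3030 mm.
Magnification m = dᵢ/dₒ = 44.3030/205 ≈ 0.21611.

0.216×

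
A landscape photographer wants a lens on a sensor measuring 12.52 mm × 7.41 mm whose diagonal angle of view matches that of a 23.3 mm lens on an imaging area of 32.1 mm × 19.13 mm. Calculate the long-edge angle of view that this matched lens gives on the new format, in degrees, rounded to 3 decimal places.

69.218°

Sensor diagonal = √(32.1² + 19.13²) = √1396.3669 ≈ 37.3680 mm.
Sensor diagonal = √(12.52² + 7.41²) = √211.6585 ≈ 14.5485 mm.
Equal diagonal AOV ⇒ f₂ = f₁ · 14.5485/37.3680 = 23.3 × 0.38933 ≈ 9.0714 mm.
Long-edge AOV on the new format = 2·arctan(12.52 / (2 × 9.0714)) = 2·arctan(0.69008) ≈ 69.2177°.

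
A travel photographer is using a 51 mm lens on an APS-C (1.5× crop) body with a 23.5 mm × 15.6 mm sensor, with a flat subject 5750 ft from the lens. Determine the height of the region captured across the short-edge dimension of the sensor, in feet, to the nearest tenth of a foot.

dₒ: 5750 ft × 304.8 mm/ft = 1752599.94 mm.
Similar triangles through the lens centre give W/dₒ = h/dᵢ; with 1/f = 1/dₒ + 1/dᵢ this gives W = h·(dₒ − f)/f.
W = 15.6 mm × (1.7526e+06 − 51) / 51 = 15.6 × 34363.7048 ≈ 536073.795 mm = 536073.795/304.8 ft = 1758.77 ft.

1758.8 ft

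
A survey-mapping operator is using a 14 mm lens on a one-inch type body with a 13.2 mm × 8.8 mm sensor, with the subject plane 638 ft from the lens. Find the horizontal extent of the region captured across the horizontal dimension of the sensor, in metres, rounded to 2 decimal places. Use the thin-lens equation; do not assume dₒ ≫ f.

dₒ: 638 ft × 304.8 mm/ft = 194462.39 mm.
Similar triangles through the lens centre give W/dₒ = w/dᵢ; with 1/f = 1/dₒ + 1/dᵢ this gives W = w·(dₒ − f)/f.
W = 13.2 mm × (194462 − 14) / 14 = 13.2 × 13889.1710 ≈ 183337.057 mm = 183.337 m.

183.34 m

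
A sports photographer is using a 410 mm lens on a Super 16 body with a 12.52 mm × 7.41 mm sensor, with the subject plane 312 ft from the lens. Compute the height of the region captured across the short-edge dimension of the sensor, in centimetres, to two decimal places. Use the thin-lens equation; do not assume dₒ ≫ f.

dₒ: 312 ft × 304.8 mm/ft = 95097.60 mm.
Similar triangles through the lens centre give W/dₒ = h/dᵢ; with 1/f = 1/dₒ + 1/dᵢ this gives W = h·(dₒ − f)/f.
W = 7.41 mm × (95097.6 − 410) / 410 = 7.41 × 230.9454 ≈ 1711.305 mm = 171.131 cm.

171.13 cm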